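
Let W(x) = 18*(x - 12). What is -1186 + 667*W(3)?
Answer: -109240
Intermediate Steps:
W(x) = -216 + 18*x (W(x) = 18*(-12 + x) = -216 + 18*x)
-1186 + 667*W(3) = -1186 + 667*(-216 + 18*3) = -1186 + 667*(-216 + 54) = -1186 + 667*(-162) = -1186 - 108054 = -109240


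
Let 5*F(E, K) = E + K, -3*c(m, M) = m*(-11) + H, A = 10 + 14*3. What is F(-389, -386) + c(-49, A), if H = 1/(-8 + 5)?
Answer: -3011/9 ≈ -334.56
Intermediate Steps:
H = -1/3 (H = 1/(-3) = -1/3 ≈ -0.33333)
A = 52 (A = 10 + 42 = 52)
c(m, M) = 1/9 + 11*m/3 (c(m, M) = -(m*(-11) - 1/3)/3 = -(-11*m - 1/3)/3 = -(-1/3 - 11*m)/3 = 1/9 + 11*m/3)
F(E, K) = E/5 + K/5 (F(E, K) = (E + K)/5 = E/5 + K/5)
F(-389, -386) + c(-49, A) = ((1/5)*(-389) + (1/5)*(-386)) + (1/9 + (11/3)*(-49)) = (-389/5 - 386/5) + (1/9 - 539/3) = -155 - 1616/9 = -3011/9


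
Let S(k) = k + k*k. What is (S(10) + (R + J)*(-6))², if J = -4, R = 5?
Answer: 10816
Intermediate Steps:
S(k) = k + k²
(S(10) + (R + J)*(-6))² = (10*(1 + 10) + (5 - 4)*(-6))² = (10*11 + 1*(-6))² = (110 - 6)² = 104² = 10816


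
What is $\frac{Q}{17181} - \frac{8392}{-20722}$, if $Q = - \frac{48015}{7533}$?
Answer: $\frac{60285289477}{148996329417} \approx 0.40461$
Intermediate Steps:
$Q = - \frac{5335}{837}$ ($Q = \left(-48015\right) \frac{1}{7533} = - \frac{5335}{837} \approx -6.374$)
$\frac{Q}{17181} - \frac{8392}{-20722} = - \frac{5335}{837 \cdot 17181} - \frac{8392}{-20722} = \left(- \frac{5335}{837}\right) \frac{1}{17181} - - \frac{4196}{10361} = - \frac{5335}{14380497} + \frac{4196}{10361} = \frac{60285289477}{148996329417}$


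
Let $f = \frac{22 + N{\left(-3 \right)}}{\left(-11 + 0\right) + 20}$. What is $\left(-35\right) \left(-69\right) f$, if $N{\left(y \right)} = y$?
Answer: $\frac{15295}{3} \approx 5098.3$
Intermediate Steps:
$f = \frac{19}{9}$ ($f = \frac{22 - 3}{\left(-11 + 0\right) + 20} = \frac{19}{-11 + 20} = \frac{19}{9} \approx 2.1111$)
$\left(-35\right) \left(-69\right) f = \left(-35\right) \left(-69\right) \frac{19}{9} = 2415 \cdot \frac{19}{9} = \frac{15295}{3}$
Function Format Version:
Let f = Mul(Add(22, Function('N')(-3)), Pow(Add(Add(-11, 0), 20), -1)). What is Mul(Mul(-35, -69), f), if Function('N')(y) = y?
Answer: Rational(15295, 3) ≈ 5098.3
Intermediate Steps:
f = Rational(19, 9) (f = Mul(Add(22, -3), Pow(Add(Add(-11, 0), 20), -1)) = Mul(19, Pow(Add(-11, 20), -1)) = Mul(19, Pow(9, -1)) = Mul(19, Rational(1, 9)) = Rational(19, 9) ≈ 2.1111)
Mul(Mul(-35, -69), f) = Mul(Mul(-35, -69), Rational(19, 9)) = Mul(2415, Rational(19, 9)) = Rational(15295, 3)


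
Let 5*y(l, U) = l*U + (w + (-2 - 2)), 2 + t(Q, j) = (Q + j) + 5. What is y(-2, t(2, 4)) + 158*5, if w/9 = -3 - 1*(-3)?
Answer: 3928/5 ≈ 785.60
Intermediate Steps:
w = 0 (w = 9*(-3 - 1*(-3)) = 9*(-3 + 3) = 9*0 = 0)
t(Q, j) = 3 + Q + j (t(Q, j) = -2 + ((Q + j) + 5) = -2 + (5 + Q + j) = 3 + Q + j)
y(l, U) = -4/5 + U*l/5 (y(l, U) = (l*U + (0 + (-2 - 2)))/5 = (U*l + (0 - 4))/5 = (U*l - 4)/5 = (-4 + U*l)/5 = -4/5 + U*l/5)
y(-2, t(2, 4)) + 158*5 = (-4/5 + (1/5)*(3 + 2 + 4)*(-2)) + 158*5 = (-4/5 + (1/5)*9*(-2)) + 790 = (-4/5 - 18/5) + 790 = -22/5 + 790 = 3928/5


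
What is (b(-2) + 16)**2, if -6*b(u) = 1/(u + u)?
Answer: 148225/576 ≈ 257.33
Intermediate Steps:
b(u) = -1/(12*u) (b(u) = -1/(6*(u + u)) = -1/(2*u)/6 = -1/(12*u))
(b(-2) + 16)**2 = (-1/12/(-2) + 16)**2 = (-1/12*(-1/2) + 16)**2 = (1/24 + 16)**2 = (385/24)**2 = 148225/576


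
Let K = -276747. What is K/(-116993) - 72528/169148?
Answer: 9581483313/4947282991 ≈ 1.9367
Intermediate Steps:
K/(-116993) - 72528/169148 = -276747/(-116993) - 72528/169148 = -276747*(-1/116993) - 72528*1/169148 = 276747/116993 - 18132/42287 = 9581483313/4947282991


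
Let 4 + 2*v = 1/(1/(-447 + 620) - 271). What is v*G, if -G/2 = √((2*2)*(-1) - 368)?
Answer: 187701*I*√93/23441 ≈ 77.22*I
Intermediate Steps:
G = -4*I*√93 (G = -2*√((2*2)*(-1) - 368) = -2*√(4*(-1) - 368) = -2*√(-4 - 368) = -4*I*√93 ≈ -38.575*I)
v = -187701/93764 (v = -2 + 1/(2*(1/(-447 + 620) - 271)) = -2 + 1/(2*(1/173 - 271)) = -2 + 1/(2*(-46882/173)) = -2 + (½)*(-173/46882) = -2 - 173/93764 = -187701/93764 ≈ -2.0018)
v*G = -(-187701)*I*√93/23441 = 187701*I*√93/23441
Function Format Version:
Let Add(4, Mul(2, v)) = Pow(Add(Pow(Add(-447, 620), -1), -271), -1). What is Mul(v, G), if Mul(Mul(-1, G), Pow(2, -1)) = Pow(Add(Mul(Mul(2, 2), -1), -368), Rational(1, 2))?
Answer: Mul(Rational(187701, 23441), I, Pow(93, Rational(1, 2))) ≈ Mul(77.220, I)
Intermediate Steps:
G = Mul(-4, I, Pow(93, Rational(1, 2))) (G = Mul(-2, Pow(Add(Mul(Mul(2, 2), -1), -368), Rational(1, 2))) = Mul(-2, Pow(Add(Mul(4, -1), -368), Rational(1, 2))) = Mul(-2, Pow(Add(-4, -368), Rational(1, 2))) = Mul(-2, Pow(-372, Rational(1, 2))) = Mul(-2, Mul(2, I, Pow(93, Rational(1, 2)))) = Mul(-4, I, Pow(93, Rational(1, 2))) ≈ Mul(-38.575, I))
v = Rational(-187701, 93764) (v = Add(-2, Mul(Rational(1, 2), Pow(Add(Pow(Add(-447, 620), -1), -271), -1))) = Add(-2, Mul(Rational(1, 2), Pow(Add(Pow(173, -1), -271), -1))) = Add(-2, Mul(Rational(1, 2), Pow(Add(Rational(1, 173), -271), -1))) = Add(-2, Mul(Rational(1, 2), Pow(Rational(-46882, 173), -1))) = Add(-2, Mul(Rational(1, 2), Rational(-173, 46882))) = Add(-2, Rational(-173, 93764)) = Rational(-187701, 93764) ≈ -2.0018)
Mul(v, G) = Mul(Rational(-187701, 93764), Mul(-4, I, Pow(93, Rational(1, 2)))) = Mul(Rational(187701, 23441), I, Pow(93, Rational(1, 2)))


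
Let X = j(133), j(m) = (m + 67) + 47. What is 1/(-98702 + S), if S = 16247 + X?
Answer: -1/82208 ≈ -1.2164e-5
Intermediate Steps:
j(m) = 114 + m (j(m) = (67 + m) + 47 = 114 + m)
X = 247 (X = 114 + 133 = 247)
S = 16494 (S = 16247 + 247 = 16494)
1/(-98702 + S) = 1/(-98702 + 16494) = 1/(-82208) = -1/82208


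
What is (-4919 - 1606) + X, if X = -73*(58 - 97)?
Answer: -3678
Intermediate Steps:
X = 2847 (X = -73*(-39) = 2847)
(-4919 - 1606) + X = (-4919 - 1606) + 2847 = -6525 + 2847 = -3678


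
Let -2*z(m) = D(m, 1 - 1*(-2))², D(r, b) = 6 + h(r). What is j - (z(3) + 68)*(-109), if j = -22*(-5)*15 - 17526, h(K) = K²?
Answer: -41453/2 ≈ -20727.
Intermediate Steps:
D(r, b) = 6 + r²
j = -15876 (j = 110*15 - 17526 = 1650 - 17526 = -15876)
z(m) = -(6 + m²)²/2
j - (z(3) + 68)*(-109) = -15876 - (-(6 + 3²)²/2 + 68)*(-109) = -15876 - (-(6 + 9)²/2 + 68)*(-109) = -15876 - (-½*15² + 68)*(-109) = -15876 - (-½*225 + 68)*(-109) = -15876 - (-225/2 + 68)*(-109) = -15876 - (-89)*(-109)/2 = -15876 - 1*9701/2 = -15876 - 9701/2 = -41453/2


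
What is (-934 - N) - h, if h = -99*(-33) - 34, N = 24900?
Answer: -29067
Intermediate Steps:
h = 3233 (h = 3267 - 34 = 3233)
(-934 - N) - h = (-934 - 1*24900) - 1*3233 = (-934 - 24900) - 3233 = -25834 - 3233 = -29067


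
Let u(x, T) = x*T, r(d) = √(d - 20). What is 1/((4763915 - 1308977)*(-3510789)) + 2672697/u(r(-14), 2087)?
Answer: -1/12129558326082 - 2672697*I*√34/70958 ≈ -8.2443e-14 - 219.63*I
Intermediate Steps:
r(d) = √(-20 + d)
u(x, T) = T*x
1/((4763915 - 1308977)*(-3510789)) + 2672697/u(r(-14), 2087) = 1/((4763915 - 1308977)*(-3510789)) + 2672697/((2087*√(-20 - 14))) = -1/3510789/3454938 + 2672697/((2087*√(-34))) = (1/3454938)*(-1/3510789) + 2672697/((2087*(I*√34))) = -1/12129558326082 + 2672697/((2087*I*√34)) = -1/12129558326082 + 2672697*(-I*√34/70958) = -1/12129558326082 - 2672697*I*√34/70958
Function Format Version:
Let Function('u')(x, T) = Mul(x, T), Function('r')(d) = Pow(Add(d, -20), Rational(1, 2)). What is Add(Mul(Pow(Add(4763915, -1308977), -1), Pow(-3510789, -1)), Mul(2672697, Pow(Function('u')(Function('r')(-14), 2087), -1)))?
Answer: Add(Rational(-1, 12129558326082), Mul(Rational(-2672697, 70958), I, Pow(34, Rational(1, 2)))) ≈ Add(-8.2443e-14, Mul(-219.63, I))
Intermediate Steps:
Function('r')(d) = Pow(Add(-20, d), Rational(1, 2))
Function('u')(x, T) = Mul(T, x)
Add(Mul(Pow(Add(4763915, -1308977), -1), Pow(-3510789, -1)), Mul(2672697, Pow(Function('u')(Function('r')(-14), 2087), -1))) = Add(Mul(Pow(Add(4763915, -1308977), -1), Pow(-3510789, -1)), Mul(2672697, Pow(Mul(2087, Pow(Add(-20, -14), Rational(1, 2))), -1))) = Add(Mul(Pow(3454938, -1), Rational(-1, 3510789)), Mul(2672697, Pow(Mul(2087, Pow(-34, Rational(1, 2))), -1))) = Add(Mul(Rational(1, 3454938), Rational(-1, 3510789)), Mul(2672697, Pow(Mul(2087, Mul(I, Pow(34, Rational(1, 2)))), -1))) = Add(Rational(-1, 12129558326082), Mul(2672697, Pow(Mul(2087, I, Pow(34, Rational(1, 2))), -1))) = Add(Rational(-1, 12129558326082), Mul(2672697, Mul(Rational(-1, 70958), I, Pow(34, Rational(1, 2))))) = Add(Rational(-1, 12129558326082), Mul(Rational(-2672697, 70958), I, Pow(34, Rational(1, 2))))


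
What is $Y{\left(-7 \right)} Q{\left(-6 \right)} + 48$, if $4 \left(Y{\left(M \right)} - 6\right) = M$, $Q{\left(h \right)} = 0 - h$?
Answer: $\frac{147}{2} \approx 73.5$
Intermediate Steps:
$Q{\left(h \right)} = - h$
$Y{\left(M \right)} = 6 + \frac{M}{4}$
$Y{\left(-7 \right)} Q{\left(-6 \right)} + 48 = \left(6 + \frac{1}{4} \left(-7\right)\right) \left(\left(-1\right) \left(-6\right)\right) + 48 = \left(6 - \frac{7}{4}\right) 6 + 48 = \frac{17}{4} \cdot 6 + 48 = \frac{51}{2} + 48 = \frac{147}{2}$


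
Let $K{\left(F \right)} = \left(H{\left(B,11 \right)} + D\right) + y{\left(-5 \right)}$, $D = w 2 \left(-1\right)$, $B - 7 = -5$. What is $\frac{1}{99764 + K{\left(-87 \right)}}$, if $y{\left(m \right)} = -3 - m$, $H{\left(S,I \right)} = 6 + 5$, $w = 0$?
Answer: $\frac{1}{99777} \approx 1.0022 \cdot 10^{-5}$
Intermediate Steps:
$B = 2$ ($B = 7 - 5 = 2$)
$D = 0$ ($D = 0 \cdot 2 \left(-1\right) = 0 \left(-1\right) = 0$)
$H{\left(S,I \right)} = 11$
$K{\left(F \right)} = 13$ ($K{\left(F \right)} = \left(11 + 0\right) - -2 = 11 + \left(-3 + 5\right) = 11 + 2 = 13$)
$\frac{1}{99764 + K{\left(-87 \right)}} = \frac{1}{99764 + 13} = \frac{1}{99777}$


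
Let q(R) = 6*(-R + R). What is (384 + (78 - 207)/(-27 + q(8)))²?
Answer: 12243001/81 ≈ 1.5115e+5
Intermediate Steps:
q(R) = 0 (q(R) = 6*0 = 0)
(384 + (78 - 207)/(-27 + q(8)))² = (384 + (78 - 207)/(-27 + 0))² = (384 - 129/(-27))² = (384 - 129*(-1/27))² = (384 + 43/9)² = (3499/9)² = 12243001/81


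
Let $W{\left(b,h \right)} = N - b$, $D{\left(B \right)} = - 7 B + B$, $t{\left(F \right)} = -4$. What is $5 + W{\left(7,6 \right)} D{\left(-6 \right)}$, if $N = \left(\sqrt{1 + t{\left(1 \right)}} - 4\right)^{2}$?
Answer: $221 - 288 i \sqrt{3} \approx 221.0 - 498.83 i$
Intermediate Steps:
$N = \left(-4 + i \sqrt{3}\right)^{2}$ ($N = \left(\sqrt{1 - 4} - 4\right)^{2} = \left(\sqrt{-3} - 4\right)^{2} = \left(i \sqrt{3} - 4\right)^{2} = \left(-4 + i \sqrt{3}\right)^{2} \approx 13.0 - 13.856 i$)
$D{\left(B \right)} = - 6 B$
$W{\left(b,h \right)} = \left(4 - i \sqrt{3}\right)^{2} - b$
$5 + W{\left(7,6 \right)} D{\left(-6 \right)} = 5 + \left(\left(4 - i \sqrt{3}\right)^{2} - 7\right) \left(\left(-6\right) \left(-6\right)\right) = 5 + \left(\left(4 - i \sqrt{3}\right)^{2} - 7\right) 36 = 5 + \left(-7 + \left(4 - i \sqrt{3}\right)^{2}\right) 36 = 5 - \left(252 - 36 \left(4 - i \sqrt{3}\right)^{2}\right) = -247 + 36 \left(4 - i \sqrt{3}\right)^{2}$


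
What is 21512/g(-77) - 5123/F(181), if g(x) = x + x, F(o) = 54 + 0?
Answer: -975295/4158 ≈ -234.56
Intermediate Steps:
F(o) = 54
g(x) = 2*x
21512/g(-77) - 5123/F(181) = 21512/((2*(-77))) - 5123/54 = 21512/(-154) - 5123*1/54 = 21512*(-1/154) - 5123/54 = -10756/77 - 5123/54 = -975295/4158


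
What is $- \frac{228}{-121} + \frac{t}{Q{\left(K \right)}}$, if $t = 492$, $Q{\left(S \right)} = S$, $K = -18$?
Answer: $- \frac{9238}{363} \approx -25.449$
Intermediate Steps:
$- \frac{228}{-121} + \frac{t}{Q{\left(K \right)}} = - \frac{228}{-121} + \frac{492}{-18} = \left(-228\right) \left(- \frac{1}{121}\right) + 492 \left(- \frac{1}{18}\right) = \frac{228}{121} - \frac{82}{3} = - \frac{9238}{363}$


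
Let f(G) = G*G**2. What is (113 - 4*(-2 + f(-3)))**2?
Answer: 52441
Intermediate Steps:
f(G) = G**3
(113 - 4*(-2 + f(-3)))**2 = (113 - 4*(-2 + (-3)**3))**2 = (113 - 4*(-2 - 27))**2 = (113 - 4*(-29))**2 = (113 + 116)**2 = 229**2 = 52441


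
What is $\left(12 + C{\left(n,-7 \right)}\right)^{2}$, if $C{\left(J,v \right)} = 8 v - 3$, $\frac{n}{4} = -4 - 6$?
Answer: $2209$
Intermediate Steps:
$n = -40$ ($n = 4 \left(-4 - 6\right) = 4 \left(-10\right) = -40$)
$C{\left(J,v \right)} = -3 + 8 v$
$\left(12 + C{\left(n,-7 \right)}\right)^{2} = \left(12 + \left(-3 + 8 \left(-7\right)\right)\right)^{2} = \left(12 - 59\right)^{2} = \left(-47\right)^{2} = 2209$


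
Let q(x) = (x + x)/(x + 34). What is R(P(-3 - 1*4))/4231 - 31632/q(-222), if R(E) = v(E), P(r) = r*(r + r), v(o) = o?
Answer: -2096744582/156547 ≈ -13394.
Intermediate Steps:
q(x) = 2*x/(34 + x) (q(x) = (2*x)/(34 + x) = 2*x/(34 + x))
P(r) = 2*r**2 (P(r) = r*(2*r) = 2*r**2)
R(E) = E
R(P(-3 - 1*4))/4231 - 31632/q(-222) = (2*(-3 - 1*4)**2)/4231 - 31632/(2*(-222)/(34 - 222)) = (2*(-3 - 4)**2)*(1/4231) - 31632/(2*(-222)/(-188)) = (2*(-7)**2)*(1/4231) - 31632/(2*(-222)*(-1/188)) = (2*49)*(1/4231) - 31632/111/47 = 98*(1/4231) - 31632*47/111 = 98/4231 - 495568/37 = -2096744582/156547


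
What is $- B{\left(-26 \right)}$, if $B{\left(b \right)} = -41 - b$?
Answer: $15$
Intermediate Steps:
$- B{\left(-26 \right)} = - (-41 - -26) = - (-41 + 26) = \left(-1\right) \left(-15\right) = 15$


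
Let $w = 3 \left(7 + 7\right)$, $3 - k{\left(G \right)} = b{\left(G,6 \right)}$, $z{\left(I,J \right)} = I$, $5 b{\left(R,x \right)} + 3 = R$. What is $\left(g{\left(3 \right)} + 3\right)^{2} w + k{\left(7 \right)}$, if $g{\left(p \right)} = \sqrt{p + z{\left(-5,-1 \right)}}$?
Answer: $\frac{1481}{5} + 252 i \sqrt{2} \approx 296.2 + 356.38 i$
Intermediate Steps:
$b{\left(R,x \right)} = - \frac{3}{5} + \frac{R}{5}$
$k{\left(G \right)} = \frac{18}{5} - \frac{G}{5}$ ($k{\left(G \right)} = 3 - \left(- \frac{3}{5} + \frac{G}{5}\right) = \frac{18}{5} - \frac{G}{5}$)
$w = 42$ ($w = 3 \cdot 14 = 42$)
$g{\left(p \right)} = \sqrt{-5 + p}$ ($g{\left(p \right)} = \sqrt{p - 5} = \sqrt{-5 + p}$)
$\left(g{\left(3 \right)} + 3\right)^{2} w + k{\left(7 \right)} = \left(\sqrt{-5 + 3} + 3\right)^{2} \cdot 42 + \left(\frac{18}{5} - \frac{7}{5}\right) = \left(\sqrt{-2} + 3\right)^{2} \cdot 42 + \left(\frac{18}{5} - \frac{7}{5}\right) = \left(i \sqrt{2} + 3\right)^{2} \cdot 42 + \frac{11}{5} = \left(3 + i \sqrt{2}\right)^{2} \cdot 42 + \frac{11}{5} = 42 \left(3 + i \sqrt{2}\right)^{2} + \frac{11}{5} = \frac{11}{5} + 42 \left(3 + i \sqrt{2}\right)^{2}$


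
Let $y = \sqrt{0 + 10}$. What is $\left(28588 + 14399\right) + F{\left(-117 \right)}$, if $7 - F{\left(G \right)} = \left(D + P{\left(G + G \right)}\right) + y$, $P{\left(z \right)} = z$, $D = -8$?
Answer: $43236 - \sqrt{10} \approx 43233.0$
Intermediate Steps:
$y = \sqrt{10} \approx 3.1623$
$F{\left(G \right)} = 15 - \sqrt{10} - 2 G$ ($F{\left(G \right)} = 7 - \left(\left(-8 + \left(G + G\right)\right) + \sqrt{10}\right) = 7 - \left(\left(-8 + 2 G\right) + \sqrt{10}\right) = 7 - \left(-8 + \sqrt{10} + 2 G\right) = 15 - \sqrt{10} - 2 G$)
$\left(28588 + 14399\right) + F{\left(-117 \right)} = \left(28588 + 14399\right) - \left(-249 + \sqrt{10}\right) = 42987 + \left(15 - \sqrt{10} + 234\right) = 42987 + \left(249 - \sqrt{10}\right) = 43236 - \sqrt{10}$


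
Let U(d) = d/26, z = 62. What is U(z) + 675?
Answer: 8806/13 ≈ 677.38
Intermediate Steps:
U(d) = d/26 (U(d) = d*(1/26) = d/26)
U(z) + 675 = (1/26)*62 + 675 = 31/13 + 675 = 8806/13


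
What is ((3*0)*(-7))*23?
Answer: 0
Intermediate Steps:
((3*0)*(-7))*23 = (0*(-7))*23 = 0*23 = 0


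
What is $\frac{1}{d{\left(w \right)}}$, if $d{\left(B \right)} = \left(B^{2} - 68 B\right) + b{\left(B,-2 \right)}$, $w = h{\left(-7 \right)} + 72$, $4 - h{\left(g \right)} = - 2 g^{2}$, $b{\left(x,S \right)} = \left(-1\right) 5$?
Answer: $\frac{1}{18439} \approx 5.4233 \cdot 10^{-5}$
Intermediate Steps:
$b{\left(x,S \right)} = -5$
$h{\left(g \right)} = 4 + 2 g^{2}$ ($h{\left(g \right)} = 4 - - 2 g^{2} = 4 + 2 g^{2}$)
$w = 174$ ($w = \left(4 + 2 \left(-7\right)^{2}\right) + 72 = \left(4 + 2 \cdot 49\right) + 72 = \left(4 + 98\right) + 72 = 102 + 72 = 174$)
$d{\left(B \right)} = -5 + B^{2} - 68 B$ ($d{\left(B \right)} = \left(B^{2} - 68 B\right) - 5 = -5 + B^{2} - 68 B$)
$\frac{1}{d{\left(w \right)}} = \frac{1}{-5 + 174^{2} - 11832} = \frac{1}{-5 + 30276 - 11832} = \frac{1}{18439}$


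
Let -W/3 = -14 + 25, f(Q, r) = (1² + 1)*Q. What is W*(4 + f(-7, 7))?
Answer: 330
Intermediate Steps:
f(Q, r) = 2*Q (f(Q, r) = (1 + 1)*Q = 2*Q)
W = -33 (W = -3*(-14 + 25) = -3*11 = -33)
W*(4 + f(-7, 7)) = -33*(4 + 2*(-7)) = -33*(4 - 14) = -33*(-10) = 330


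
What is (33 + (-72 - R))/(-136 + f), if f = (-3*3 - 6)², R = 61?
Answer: -100/89 ≈ -1.1236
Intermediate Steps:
f = 225 (f = (-9 - 6)² = (-15)² = 225)
(33 + (-72 - R))/(-136 + f) = (33 + (-72 - 1*61))/(-136 + 225) = (33 + (-72 - 61))/89 = (33 - 133)*(1/89) = -100*1/89 = -100/89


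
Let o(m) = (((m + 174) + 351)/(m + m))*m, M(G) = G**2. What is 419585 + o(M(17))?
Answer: 419992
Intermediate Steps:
o(m) = 525/2 + m/2 (o(m) = (((174 + m) + 351)/((2*m)))*m = ((525 + m)*(1/(2*m)))*m = ((525 + m)/(2*m))*m = 525/2 + m/2)
419585 + o(M(17)) = 419585 + (525/2 + (1/2)*17**2) = 419585 + (525/2 + (1/2)*289) = 419585 + (525/2 + 289/2) = 419585 + 407 = 419992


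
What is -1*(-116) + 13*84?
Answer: 1208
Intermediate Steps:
-1*(-116) + 13*84 = 116 + 1092 = 1208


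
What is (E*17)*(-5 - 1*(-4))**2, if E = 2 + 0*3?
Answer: 34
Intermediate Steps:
E = 2 (E = 2 + 0 = 2)
(E*17)*(-5 - 1*(-4))**2 = (2*17)*(-5 - 1*(-4))**2 = 34*(-5 + 4)**2 = 34*(-1)**2 = 34*1 = 34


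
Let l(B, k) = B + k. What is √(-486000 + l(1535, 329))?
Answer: 2*I*√121034 ≈ 695.8*I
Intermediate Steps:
√(-486000 + l(1535, 329)) = √(-486000 + (1535 + 329)) = √(-486000 + 1864) = √(-484136) = 2*I*√121034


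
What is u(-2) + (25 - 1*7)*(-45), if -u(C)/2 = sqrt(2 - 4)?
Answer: -810 - 2*I*sqrt(2) ≈ -810.0 - 2.8284*I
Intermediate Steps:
u(C) = -2*I*sqrt(2) (u(C) = -2*sqrt(2 - 4) = -2*I*sqrt(2))
u(-2) + (25 - 1*7)*(-45) = -2*I*sqrt(2) + (25 - 1*7)*(-45) = -2*I*sqrt(2) + (25 - 7)*(-45) = -2*I*sqrt(2) + 18*(-45) = -2*I*sqrt(2) - 810 = -810 - 2*I*sqrt(2)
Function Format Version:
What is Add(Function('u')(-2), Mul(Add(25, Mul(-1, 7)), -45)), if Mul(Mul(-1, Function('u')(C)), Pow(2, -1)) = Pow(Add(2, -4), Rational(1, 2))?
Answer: Add(-810, Mul(-2, I, Pow(2, Rational(1, 2)))) ≈ Add(-810.00, Mul(-2.8284, I))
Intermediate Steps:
Function('u')(C) = Mul(-2, I, Pow(2, Rational(1, 2))) (Function('u')(C) = Mul(-2, Pow(Add(2, -4), Rational(1, 2))) = Mul(-2, Pow(-2, Rational(1, 2))) = Mul(-2, Mul(I, Pow(2, Rational(1, 2)))) = Mul(-2, I, Pow(2, Rational(1, 2))))
Add(Function('u')(-2), Mul(Add(25, Mul(-1, 7)), -45)) = Add(Mul(-2, I, Pow(2, Rational(1, 2))), Mul(Add(25, Mul(-1, 7)), -45)) = Add(Mul(-2, I, Pow(2, Rational(1, 2))), Mul(Add(25, -7), -45)) = Add(Mul(-2, I, Pow(2, Rational(1, 2))), Mul(18, -45)) = Add(Mul(-2, I, Pow(2, Rational(1, 2))), -810) = Add(-810, Mul(-2, I, Pow(2, Rational(1, 2))))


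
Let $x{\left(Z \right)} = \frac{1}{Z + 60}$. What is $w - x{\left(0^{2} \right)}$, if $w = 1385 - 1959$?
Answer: $- \frac{34441}{60} \approx -574.02$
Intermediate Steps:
$x{\left(Z \right)} = \frac{1}{60 + Z}$
$w = -574$
$w - x{\left(0^{2} \right)} = -574 - \frac{1}{60 + 0^{2}} = -574 - \frac{1}{60 + 0} = -574 - \frac{1}{60} = - \frac{34441}{60}$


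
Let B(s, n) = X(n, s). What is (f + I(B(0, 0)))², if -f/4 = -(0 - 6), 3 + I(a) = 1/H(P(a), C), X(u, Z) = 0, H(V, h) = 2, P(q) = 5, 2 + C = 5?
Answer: 2809/4 ≈ 702.25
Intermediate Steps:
C = 3 (C = -2 + 5 = 3)
B(s, n) = 0
I(a) = -5/2 (I(a) = -3 + 1/2 = -3 + ½ = -5/2)
f = -24 (f = -(-4)*(0 - 6) = -(-4)*(-6) = -4*6 = -24)
(f + I(B(0, 0)))² = (-24 - 5/2)² = (-53/2)² = 2809/4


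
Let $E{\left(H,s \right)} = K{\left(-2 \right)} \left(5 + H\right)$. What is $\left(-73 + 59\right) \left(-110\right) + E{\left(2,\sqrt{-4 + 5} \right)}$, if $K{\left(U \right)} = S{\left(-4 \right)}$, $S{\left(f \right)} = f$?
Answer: $1512$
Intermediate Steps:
$K{\left(U \right)} = -4$
$E{\left(H,s \right)} = -20 - 4 H$ ($E{\left(H,s \right)} = - 4 \left(5 + H\right) = -20 - 4 H$)
$\left(-73 + 59\right) \left(-110\right) + E{\left(2,\sqrt{-4 + 5} \right)} = \left(-73 + 59\right) \left(-110\right) - 28 = \left(-14\right) \left(-110\right) - 28 = 1540 - 28 = 1512$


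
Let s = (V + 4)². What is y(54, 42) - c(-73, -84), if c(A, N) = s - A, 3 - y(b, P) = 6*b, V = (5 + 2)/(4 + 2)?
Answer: -15145/36 ≈ -420.69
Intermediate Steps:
V = 7/6 ≈ 1.1667
y(b, P) = 3 - 6*b
s = 961/36 (s = (7/6 + 4)² = (31/6)² = 961/36 ≈ 26.694)
c(A, N) = 961/36 - A
y(54, 42) - c(-73, -84) = (3 - 6*54) - (961/36 - 1*(-73)) = (3 - 324) - (961/36 + 73) = -321 - 1*3589/36 = -321 - 3589/36 = -15145/36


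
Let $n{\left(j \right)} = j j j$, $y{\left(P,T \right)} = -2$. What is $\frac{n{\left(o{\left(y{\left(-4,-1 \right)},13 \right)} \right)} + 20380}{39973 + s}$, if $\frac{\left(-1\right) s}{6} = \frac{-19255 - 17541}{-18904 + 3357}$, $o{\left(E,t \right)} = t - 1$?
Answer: $\frac{343713076}{621239455} \approx 0.55327$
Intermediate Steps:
$o{\left(E,t \right)} = -1 + t$
$n{\left(j \right)} = j^{3}$ ($n{\left(j \right)} = j^{2} j = j^{3}$)
$s = - \frac{220776}{15547}$ ($s = - 6 \frac{-19255 - 17541}{-18904 + 3357} = - 6 \left(- \frac{36796}{-15547}\right) = - 6 \left(\left(-36796\right) \left(- \frac{1}{15547}\right)\right) = \left(-6\right) \frac{36796}{15547} = - \frac{220776}{15547} \approx -14.201$)
$\frac{n{\left(o{\left(y{\left(-4,-1 \right)},13 \right)} \right)} + 20380}{39973 + s} = \frac{\left(-1 + 13\right)^{3} + 20380}{39973 - \frac{220776}{15547}} = \frac{12^{3} + 20380}{\frac{621239455}{15547}} = \left(1728 + 20380\right) \frac{15547}{621239455} = 22108 \cdot \frac{15547}{621239455} = \frac{343713076}{621239455}$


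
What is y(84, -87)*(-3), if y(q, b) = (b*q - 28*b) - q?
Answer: 14868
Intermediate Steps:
y(q, b) = -q - 28*b + b*q (y(q, b) = (-28*b + b*q) - q = -q - 28*b + b*q)
y(84, -87)*(-3) = (-1*84 - 28*(-87) - 87*84)*(-3) = (-84 + 2436 - 7308)*(-3) = -4956*(-3) = 14868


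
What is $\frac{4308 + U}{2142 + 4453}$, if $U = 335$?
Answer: $\frac{4643}{6595} \approx 0.70402$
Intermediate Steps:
$\frac{4308 + U}{2142 + 4453} = \frac{4308 + 335}{2142 + 4453} = \frac{4643}{6595}$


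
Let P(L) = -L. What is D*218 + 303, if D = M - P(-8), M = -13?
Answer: -4275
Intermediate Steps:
D = -21 (D = -13 - (-1)*(-8) = -13 - 1*8 = -13 - 8 = -21)
D*218 + 303 = -21*218 + 303 = -4578 + 303 = -4275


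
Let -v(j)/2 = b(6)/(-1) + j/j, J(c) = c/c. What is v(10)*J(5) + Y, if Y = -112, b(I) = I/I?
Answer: -112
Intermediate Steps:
b(I) = 1
J(c) = 1
v(j) = 0 (v(j) = -2*(1/(-1) + j/j) = -2*(1*(-1) + 1) = -2*(-1 + 1) = -2*0 = 0)
v(10)*J(5) + Y = 0*1 - 112 = 0 - 112 = -112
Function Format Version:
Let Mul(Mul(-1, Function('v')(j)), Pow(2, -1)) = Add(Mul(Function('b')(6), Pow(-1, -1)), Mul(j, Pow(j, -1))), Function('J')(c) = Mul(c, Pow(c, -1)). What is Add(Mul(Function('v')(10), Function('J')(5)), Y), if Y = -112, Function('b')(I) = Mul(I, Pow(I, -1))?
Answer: -112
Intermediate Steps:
Function('b')(I) = 1
Function('J')(c) = 1
Function('v')(j) = 0 (Function('v')(j) = Mul(-2, Add(Mul(1, Pow(-1, -1)), Mul(j, Pow(j, -1)))) = Mul(-2, Add(Mul(1, -1), 1)) = Mul(-2, Add(-1, 1)) = Mul(-2, 0) = 0)
Add(Mul(Function('v')(10), Function('J')(5)), Y) = Add(Mul(0, 1), -112) = Add(0, -112) = -112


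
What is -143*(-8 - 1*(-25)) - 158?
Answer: -2589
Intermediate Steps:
-143*(-8 - 1*(-25)) - 158 = -143*(-8 + 25) - 158 = -143*17 - 158 = -2431 - 158 = -2589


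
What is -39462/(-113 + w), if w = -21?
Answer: 19731/67 ≈ 294.49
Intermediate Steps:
-39462/(-113 + w) = -39462/(-113 - 21) = -39462/(-134) = -39462*(-1/134) = 19731/67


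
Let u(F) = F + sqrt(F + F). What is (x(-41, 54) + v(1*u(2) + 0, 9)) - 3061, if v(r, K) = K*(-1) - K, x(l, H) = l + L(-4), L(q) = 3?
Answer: -3117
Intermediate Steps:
u(F) = F + sqrt(2)*sqrt(F) (u(F) = F + sqrt(2*F) = F + sqrt(2)*sqrt(F))
x(l, H) = 3 + l (x(l, H) = l + 3 = 3 + l)
v(r, K) = -2*K (v(r, K) = -K - K = -2*K)
(x(-41, 54) + v(1*u(2) + 0, 9)) - 3061 = ((3 - 41) - 2*9) - 3061 = (-38 - 18) - 3061 = -56 - 3061 = -3117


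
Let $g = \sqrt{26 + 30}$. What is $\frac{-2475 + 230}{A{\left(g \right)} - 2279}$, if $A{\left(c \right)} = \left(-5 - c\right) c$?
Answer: $\frac{209683}{218033} - \frac{898 \sqrt{14}}{218033} \approx 0.94629$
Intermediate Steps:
$g = 2 \sqrt{14}$ ($g = \sqrt{56} = 2 \sqrt{14} \approx 7.4833$)
$A{\left(c \right)} = c \left(-5 - c\right)$
$\frac{-2475 + 230}{A{\left(g \right)} - 2279} = \frac{-2475 + 230}{- 2 \sqrt{14} \left(5 + 2 \sqrt{14}\right) - 2279} = - \frac{2245}{- 2 \sqrt{14} \left(5 + 2 \sqrt{14}\right) - 2279} = - \frac{2245}{-2279 - 2 \sqrt{14} \left(5 + 2 \sqrt{14}\right)}$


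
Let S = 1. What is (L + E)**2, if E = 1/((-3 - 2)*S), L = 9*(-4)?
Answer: 32761/25 ≈ 1310.4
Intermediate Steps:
L = -36
E = -1/5 (E = 1/((-3 - 2)*1) = 1/(-5*1) = 1/(-5) = -1/5 ≈ -0.20000)
(L + E)**2 = (-36 - 1/5)**2 = (-181/5)**2 = 32761/25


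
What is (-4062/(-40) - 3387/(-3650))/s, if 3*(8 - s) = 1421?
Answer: -2244267/10198100 ≈ -0.22007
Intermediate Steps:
s = -1397/3 (s = 8 - ⅓*1421 = 8 - 1421/3 = -1397/3 ≈ -465.67)
(-4062/(-40) - 3387/(-3650))/s = (-4062/(-40) - 3387/(-3650))/(-1397/3) = (-4062*(-1/40) - 3387*(-1/3650))*(-3/1397) = (2031/20 + 3387/3650)*(-3/1397) = (748089/7300)*(-3/1397) = -2244267/10198100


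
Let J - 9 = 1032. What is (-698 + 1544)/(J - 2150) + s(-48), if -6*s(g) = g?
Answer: 8026/1109 ≈ 7.2372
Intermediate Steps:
J = 1041 (J = 9 + 1032 = 1041)
s(g) = -g/6
(-698 + 1544)/(J - 2150) + s(-48) = (-698 + 1544)/(1041 - 2150) - ⅙*(-48) = 846/(-1109) + 8 = 846*(-1/1109) + 8 = -846/1109 + 8 = 8026/1109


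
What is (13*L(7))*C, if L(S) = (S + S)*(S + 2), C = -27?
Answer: -44226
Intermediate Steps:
L(S) = 2*S*(2 + S) (L(S) = (2*S)*(2 + S) = 2*S*(2 + S))
(13*L(7))*C = (13*(2*7*(2 + 7)))*(-27) = (13*(2*7*9))*(-27) = (13*126)*(-27) = 1638*(-27) = -44226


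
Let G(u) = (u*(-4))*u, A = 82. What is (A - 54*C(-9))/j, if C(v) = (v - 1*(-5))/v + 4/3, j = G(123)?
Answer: 7/30258 ≈ 0.00023134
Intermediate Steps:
G(u) = -4*u**2 (G(u) = (-4*u)*u = -4*u**2)
j = -60516 (j = -4*123**2 = -4*15129 = -60516)
C(v) = 4/3 + (5 + v)/v (C(v) = (v + 5)/v + 4*(1/3) = (5 + v)/v + 4/3 = 4/3 + (5 + v)/v)
(A - 54*C(-9))/j = (82 - 54*(7/3 + 5/(-9)))/(-60516) = (82 - 54*(7/3 + 5*(-1/9)))*(-1/60516) = (82 - 54*(7/3 - 5/9))*(-1/60516) = (82 - 54*16/9)*(-1/60516) = (82 - 96)*(-1/60516) = -14*(-1/60516) = 7/30258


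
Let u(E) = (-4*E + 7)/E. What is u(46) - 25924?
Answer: -1192681/46 ≈ -25928.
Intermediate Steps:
u(E) = (7 - 4*E)/E
u(46) - 25924 = (-4 + 7/46) - 25924 = -177/46 - 25924 = -1192681/46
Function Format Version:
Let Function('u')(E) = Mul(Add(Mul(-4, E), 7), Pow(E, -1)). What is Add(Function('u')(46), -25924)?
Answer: Rational(-1192681, 46) ≈ -25928.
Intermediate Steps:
Function('u')(E) = Mul(Pow(E, -1), Add(7, Mul(-4, E))) (Function('u')(E) = Mul(Add(7, Mul(-4, E)), Pow(E, -1)) = Mul(Pow(E, -1), Add(7, Mul(-4, E))))
Add(Function('u')(46), -25924) = Add(Add(-4, Mul(7, Pow(46, -1))), -25924) = Add(Add(-4, Mul(7, Rational(1, 46))), -25924) = Add(Add(-4, Rational(7, 46)), -25924) = Add(Rational(-177, 46), -25924) = Rational(-1192681, 46)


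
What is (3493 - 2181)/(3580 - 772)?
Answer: 164/351 ≈ 0.46724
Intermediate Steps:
(3493 - 2181)/(3580 - 772) = 1312/2808 = 1312*(1/2808) = 164/351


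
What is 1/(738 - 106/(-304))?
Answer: 152/112229 ≈ 0.0013544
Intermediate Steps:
1/(738 - 106/(-304)) = 1/(738 - 106*(-1/304)) = 1/(738 + 53/152) = 1/(112229/152) = 152/112229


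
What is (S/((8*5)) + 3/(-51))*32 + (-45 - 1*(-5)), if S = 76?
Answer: 1608/85 ≈ 18.918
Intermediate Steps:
(S/((8*5)) + 3/(-51))*32 + (-45 - 1*(-5)) = (76/((8*5)) + 3/(-51))*32 + (-45 - 1*(-5)) = (76/40 + 3*(-1/51))*32 + (-45 + 5) = (76*(1/40) - 1/17)*32 - 40 = (19/10 - 1/17)*32 - 40 = (313/170)*32 - 40 = 5008/85 - 40 = 1608/85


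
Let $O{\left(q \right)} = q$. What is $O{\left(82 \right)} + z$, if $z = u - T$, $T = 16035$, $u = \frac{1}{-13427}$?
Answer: $- \frac{214200932}{13427} \approx -15953.0$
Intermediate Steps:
$u = - \frac{1}{13427} \approx -7.4477 \cdot 10^{-5}$
$z = - \frac{215301946}{13427}$ ($z = - \frac{1}{13427} - 16035 = - \frac{215301946}{13427} \approx -16035.0$)
$O{\left(82 \right)} + z = 82 - \frac{215301946}{13427} = - \frac{214200932}{13427}$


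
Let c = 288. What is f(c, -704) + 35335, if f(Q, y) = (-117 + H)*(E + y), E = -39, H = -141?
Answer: 227029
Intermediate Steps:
f(Q, y) = 10062 - 258*y (f(Q, y) = (-117 - 141)*(-39 + y) = -258*(-39 + y) = 10062 - 258*y)
f(c, -704) + 35335 = (10062 - 258*(-704)) + 35335 = (10062 + 181632) + 35335 = 191694 + 35335 = 227029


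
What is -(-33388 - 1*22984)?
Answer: 56372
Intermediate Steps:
-(-33388 - 1*22984) = -(-33388 - 22984) = -1*(-56372) = 56372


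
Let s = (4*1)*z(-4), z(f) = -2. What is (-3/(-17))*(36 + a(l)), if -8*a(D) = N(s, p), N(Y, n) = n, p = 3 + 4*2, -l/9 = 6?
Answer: 831/136 ≈ 6.1103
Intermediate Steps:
l = -54 (l = -9*6 = -54)
p = 11 (p = 3 + 8 = 11)
s = -8 (s = (4*1)*(-2) = 4*(-2) = -8)
a(D) = -11/8 (a(D) = -⅛*11 = -11/8)
(-3/(-17))*(36 + a(l)) = (-3/(-17))*(36 - 11/8) = -3*(-1/17)*(277/8) = (3/17)*(277/8) = 831/136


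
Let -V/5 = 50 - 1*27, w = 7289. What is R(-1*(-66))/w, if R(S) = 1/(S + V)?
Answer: -1/357161 ≈ -2.7999e-6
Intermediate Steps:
V = -115 (V = -5*(50 - 1*27) = -5*(50 - 27) = -5*23 = -115)
R(S) = 1/(-115 + S) (R(S) = 1/(S - 115) = 1/(-115 + S))
R(-1*(-66))/w = 1/(-115 - 1*(-66)*7289) = (1/7289)/(-115 + 66) = (1/7289)/(-49) = -1/49*1/7289 = -1/357161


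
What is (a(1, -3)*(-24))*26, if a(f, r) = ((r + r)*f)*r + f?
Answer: -11856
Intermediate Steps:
a(f, r) = f + 2*f*r² (a(f, r) = ((2*r)*f)*r + f = (2*f*r)*r + f = 2*f*r² + f = f + 2*f*r²)
(a(1, -3)*(-24))*26 = ((1*(1 + 2*(-3)²))*(-24))*26 = ((1*(1 + 2*9))*(-24))*26 = ((1*(1 + 18))*(-24))*26 = ((1*19)*(-24))*26 = (19*(-24))*26 = -456*26 = -11856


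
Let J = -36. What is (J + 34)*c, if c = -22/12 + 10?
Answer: -49/3 ≈ -16.333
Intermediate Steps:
c = 49/6 (c = -22*1/12 + 10 = -11/6 + 10 = 49/6 ≈ 8.1667)
(J + 34)*c = (-36 + 34)*(49/6) = -2*49/6 = -49/3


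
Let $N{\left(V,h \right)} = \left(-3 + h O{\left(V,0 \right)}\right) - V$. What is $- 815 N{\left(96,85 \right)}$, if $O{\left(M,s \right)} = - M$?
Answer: $6731085$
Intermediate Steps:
$N{\left(V,h \right)} = -3 - V - V h$ ($N{\left(V,h \right)} = \left(-3 + h \left(- V\right)\right) - V = \left(-3 - V h\right) - V = -3 - V - V h$)
$- 815 N{\left(96,85 \right)} = - 815 \left(-3 - 96 - 96 \cdot 85\right) = - 815 \left(-3 - 96 - 8160\right) = \left(-815\right) \left(-8259\right) = 6731085$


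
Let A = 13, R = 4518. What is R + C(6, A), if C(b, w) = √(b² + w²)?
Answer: 4518 + √205 ≈ 4532.3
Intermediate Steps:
R + C(6, A) = 4518 + √(6² + 13²) = 4518 + √(36 + 169) = 4518 + √205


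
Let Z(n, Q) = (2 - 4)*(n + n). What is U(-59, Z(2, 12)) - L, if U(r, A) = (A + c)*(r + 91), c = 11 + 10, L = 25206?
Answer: -24790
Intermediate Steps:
c = 21
Z(n, Q) = -4*n
U(r, A) = (21 + A)*(91 + r) (U(r, A) = (A + 21)*(r + 91) = (21 + A)*(91 + r))
U(-59, Z(2, 12)) - L = (1911 + 21*(-59) + 91*(-4*2) - 4*2*(-59)) - 1*25206 = (1911 - 1239 + 91*(-8) - 8*(-59)) - 25206 = (1911 - 1239 - 728 + 472) - 25206 = 416 - 25206 = -24790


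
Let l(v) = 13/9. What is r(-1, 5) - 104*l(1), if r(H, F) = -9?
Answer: -1433/9 ≈ -159.22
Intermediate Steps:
l(v) = 13/9 (l(v) = 13*(⅑) = 13/9)
r(-1, 5) - 104*l(1) = -9 - 104*13/9 = -9 - 1352/9 = -1433/9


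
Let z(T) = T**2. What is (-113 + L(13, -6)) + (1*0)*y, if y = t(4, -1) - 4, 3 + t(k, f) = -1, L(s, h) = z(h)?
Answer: -77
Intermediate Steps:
L(s, h) = h**2
t(k, f) = -4 (t(k, f) = -3 - 1 = -4)
y = -8 (y = -4 - 4 = -8)
(-113 + L(13, -6)) + (1*0)*y = (-113 + (-6)**2) + (1*0)*(-8) = (-113 + 36) + 0*(-8) = -77 + 0 = -77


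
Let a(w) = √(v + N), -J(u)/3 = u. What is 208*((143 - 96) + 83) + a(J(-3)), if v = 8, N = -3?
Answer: 27040 + √5 ≈ 27042.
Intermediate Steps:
J(u) = -3*u
a(w) = √5 (a(w) = √(8 - 3) = √5)
208*((143 - 96) + 83) + a(J(-3)) = 208*((143 - 96) + 83) + √5 = 208*(47 + 83) + √5 = 208*130 + √5 = 27040 + √5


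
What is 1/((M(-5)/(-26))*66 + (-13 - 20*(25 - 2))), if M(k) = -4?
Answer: -13/6017 ≈ -0.0021605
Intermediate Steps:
1/((M(-5)/(-26))*66 + (-13 - 20*(25 - 2))) = 1/(-4/(-26)*66 + (-13 - 20*(25 - 2))) = 1/(-4*(-1/26)*66 + (-13 - 20*23)) = 1/((2/13)*66 + (-13 - 460)) = 1/(132/13 - 473) = 1/(-6017/13) = -13/6017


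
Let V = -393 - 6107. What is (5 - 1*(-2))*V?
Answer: -45500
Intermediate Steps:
V = -6500
(5 - 1*(-2))*V = (5 - 1*(-2))*(-6500) = (5 + 2)*(-6500) = 7*(-6500) = -45500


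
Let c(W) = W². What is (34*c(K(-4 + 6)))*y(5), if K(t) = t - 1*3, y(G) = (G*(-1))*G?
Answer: -850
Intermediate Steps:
y(G) = -G² (y(G) = (-G)*G = -G²)
K(t) = -3 + t (K(t) = t - 3 = -3 + t)
(34*c(K(-4 + 6)))*y(5) = (34*(-3 + (-4 + 6))²)*(-1*5²) = (34*(-3 + 2)²)*(-1*25) = (34*(-1)²)*(-25) = (34*1)*(-25) = 34*(-25) = -850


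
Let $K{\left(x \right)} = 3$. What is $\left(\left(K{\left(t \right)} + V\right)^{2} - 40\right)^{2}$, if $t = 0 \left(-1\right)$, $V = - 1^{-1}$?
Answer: $1296$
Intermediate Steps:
$V = -1$ ($V = \left(-1\right) 1 = -1$)
$t = 0$
$\left(\left(K{\left(t \right)} + V\right)^{2} - 40\right)^{2} = \left(\left(3 - 1\right)^{2} - 40\right)^{2} = \left(2^{2} - 40\right)^{2} = \left(4 - 40\right)^{2} = \left(-36\right)^{2} = 1296$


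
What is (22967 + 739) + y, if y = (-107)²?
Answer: 35155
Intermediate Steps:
y = 11449
(22967 + 739) + y = (22967 + 739) + 11449 = 23706 + 11449 = 35155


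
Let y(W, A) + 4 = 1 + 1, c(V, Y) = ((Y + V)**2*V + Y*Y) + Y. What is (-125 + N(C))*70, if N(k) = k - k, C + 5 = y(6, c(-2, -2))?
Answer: -8750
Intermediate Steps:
c(V, Y) = Y + Y**2 + V*(V + Y)**2 (c(V, Y) = ((V + Y)**2*V + Y**2) + Y = (V*(V + Y)**2 + Y**2) + Y = (Y**2 + V*(V + Y)**2) + Y = Y + Y**2 + V*(V + Y)**2)
y(W, A) = -2 (y(W, A) = -4 + (1 + 1) = -4 + 2 = -2)
C = -7 (C = -5 - 2 = -7)
N(k) = 0
(-125 + N(C))*70 = (-125 + 0)*70 = -125*70 = -8750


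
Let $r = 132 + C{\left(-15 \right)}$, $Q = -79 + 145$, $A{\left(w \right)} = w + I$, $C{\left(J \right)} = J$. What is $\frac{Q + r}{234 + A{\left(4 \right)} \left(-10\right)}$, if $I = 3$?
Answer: $\frac{183}{164} \approx 1.1159$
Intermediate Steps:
$A{\left(w \right)} = 3 + w$ ($A{\left(w \right)} = w + 3 = 3 + w$)
$Q = 66$
$r = 117$ ($r = 132 - 15 = 117$)
$\frac{Q + r}{234 + A{\left(4 \right)} \left(-10\right)} = \frac{66 + 117}{234 + \left(3 + 4\right) \left(-10\right)} = \frac{183}{234 + 7 \left(-10\right)} = \frac{183}{234 - 70} = \frac{183}{164}$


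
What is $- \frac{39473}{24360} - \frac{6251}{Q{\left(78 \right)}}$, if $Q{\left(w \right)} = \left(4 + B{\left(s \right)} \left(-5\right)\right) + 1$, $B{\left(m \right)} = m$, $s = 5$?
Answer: $\frac{216407}{696} \approx 310.93$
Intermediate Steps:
$Q{\left(w \right)} = -20$ ($Q{\left(w \right)} = \left(4 + 5 \left(-5\right)\right) + 1 = \left(4 - 25\right) + 1 = -21 + 1 = -20$)
$- \frac{39473}{24360} - \frac{6251}{Q{\left(78 \right)}} = - \frac{39473}{24360} - \frac{6251}{-20} = \left(-39473\right) \frac{1}{24360} - - \frac{6251}{20} = - \frac{5639}{3480} + \frac{6251}{20} = \frac{216407}{696}$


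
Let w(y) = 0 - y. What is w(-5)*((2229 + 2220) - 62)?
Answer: 21935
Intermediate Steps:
w(y) = -y
w(-5)*((2229 + 2220) - 62) = (-1*(-5))*((2229 + 2220) - 62) = 5*(4449 - 62) = 5*4387 = 21935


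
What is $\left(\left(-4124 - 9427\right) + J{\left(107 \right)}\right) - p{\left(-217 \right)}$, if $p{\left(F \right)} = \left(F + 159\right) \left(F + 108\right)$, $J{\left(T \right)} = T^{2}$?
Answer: $-8424$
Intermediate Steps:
$p{\left(F \right)} = \left(108 + F\right) \left(159 + F\right)$ ($p{\left(F \right)} = \left(159 + F\right) \left(108 + F\right) = \left(108 + F\right) \left(159 + F\right)$)
$\left(\left(-4124 - 9427\right) + J{\left(107 \right)}\right) - p{\left(-217 \right)} = \left(\left(-4124 - 9427\right) + 107^{2}\right) - \left(17172 + \left(-217\right)^{2} + 267 \left(-217\right)\right) = \left(-13551 + 11449\right) - \left(17172 + 47089 - 57939\right) = -2102 - 6322 = -8424$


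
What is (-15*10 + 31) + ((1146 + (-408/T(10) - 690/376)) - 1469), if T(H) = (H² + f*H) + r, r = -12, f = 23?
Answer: -4435157/9964 ≈ -445.12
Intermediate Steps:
T(H) = -12 + H² + 23*H (T(H) = (H² + 23*H) - 12 = -12 + H² + 23*H)
(-15*10 + 31) + ((1146 + (-408/T(10) - 690/376)) - 1469) = (-15*10 + 31) + ((1146 + (-408/(-12 + 10² + 23*10) - 690/376)) - 1469) = (-150 + 31) + ((1146 + (-408/(-12 + 100 + 230) - 690*1/376)) - 1469) = -119 + ((1146 + (-408/318 - 345/188)) - 1469) = -119 + ((1146 + (-408*1/318 - 345/188)) - 1469) = -119 + ((1146 + (-68/53 - 345/188)) - 1469) = -119 + ((1146 - 31069/9964) - 1469) = -119 + (11387675/9964 - 1469) = -119 - 3249441/9964 = -4435157/9964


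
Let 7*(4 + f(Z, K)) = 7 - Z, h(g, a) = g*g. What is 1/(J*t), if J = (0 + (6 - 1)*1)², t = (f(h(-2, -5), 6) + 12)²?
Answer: 49/87025 ≈ 0.00056306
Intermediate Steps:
h(g, a) = g²
f(Z, K) = -3 - Z/7 (f(Z, K) = -4 + (7 - Z)/7 = -4 + (1 - Z/7) = -3 - Z/7)
t = 3481/49 (t = ((-3 - ⅐*(-2)²) + 12)² = ((-3 - ⅐*4) + 12)² = ((-3 - 4/7) + 12)² = (-25/7 + 12)² = (59/7)² = 3481/49 ≈ 71.041)
J = 25 (J = (0 + 5*1)² = (0 + 5)² = 5² = 25)
1/(J*t) = 1/(25*(3481/49)) = 1/(87025/49) = 49/87025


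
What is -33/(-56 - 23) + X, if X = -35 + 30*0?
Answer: -2732/79 ≈ -34.582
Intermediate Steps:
X = -35 (X = -35 + 0 = -35)
-33/(-56 - 23) + X = -33/(-56 - 23) - 35 = -33/(-79) - 35 = -1/79*(-33) - 35 = 33/79 - 35 = -2732/79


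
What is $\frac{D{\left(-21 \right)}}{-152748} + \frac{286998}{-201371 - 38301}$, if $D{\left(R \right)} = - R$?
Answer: $- \frac{456702121}{381348111} \approx -1.1976$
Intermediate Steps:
$\frac{D{\left(-21 \right)}}{-152748} + \frac{286998}{-201371 - 38301} = \frac{\left(-1\right) \left(-21\right)}{-152748} + \frac{286998}{-201371 - 38301} = 21 \left(- \frac{1}{152748}\right) + \frac{286998}{-239672} = - \frac{7}{50916} + 286998 \left(- \frac{1}{239672}\right) = - \frac{7}{50916} - \frac{143499}{119836} = - \frac{456702121}{381348111}$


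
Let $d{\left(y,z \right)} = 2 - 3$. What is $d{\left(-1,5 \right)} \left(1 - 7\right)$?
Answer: $6$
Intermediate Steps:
$d{\left(y,z \right)} = -1$ ($d{\left(y,z \right)} = 2 - 3 = -1$)
$d{\left(-1,5 \right)} \left(1 - 7\right) = - (1 - 7) = \left(-1\right) \left(-6\right) = 6$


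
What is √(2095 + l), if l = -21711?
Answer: 4*I*√1226 ≈ 140.06*I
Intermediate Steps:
√(2095 + l) = √(2095 - 21711) = √(-19616) = 4*I*√1226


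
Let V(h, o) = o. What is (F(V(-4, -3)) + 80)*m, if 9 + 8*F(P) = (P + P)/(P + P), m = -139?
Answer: -10981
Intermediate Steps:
F(P) = -1 (F(P) = -9/8 + ((P + P)/(P + P))/8 = -9/8 + ((2*P)/((2*P)))/8 = -9/8 + ((2*P)*(1/(2*P)))/8 = -9/8 + (1/8)*1 = -9/8 + 1/8 = -1)
(F(V(-4, -3)) + 80)*m = (-1 + 80)*(-139) = 79*(-139) = -10981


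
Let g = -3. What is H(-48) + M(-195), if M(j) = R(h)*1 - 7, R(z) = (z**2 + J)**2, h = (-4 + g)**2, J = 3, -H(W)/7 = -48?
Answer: 5779545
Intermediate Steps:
H(W) = 336 (H(W) = -7*(-48) = 336)
h = 49 (h = (-4 - 3)**2 = (-7)**2 = 49)
R(z) = (3 + z**2)**2 (R(z) = (z**2 + 3)**2 = (3 + z**2)**2)
M(j) = 5779209 (M(j) = (3 + 49**2)**2*1 - 7 = (3 + 2401)**2*1 - 7 = 2404**2*1 - 7 = 5779216*1 - 7 = 5779216 - 7 = 5779209)
H(-48) + M(-195) = 336 + 5779209 = 5779545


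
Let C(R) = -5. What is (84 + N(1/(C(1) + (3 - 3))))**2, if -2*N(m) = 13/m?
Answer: 54289/4 ≈ 13572.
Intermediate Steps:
N(m) = -13/(2*m)
(84 + N(1/(C(1) + (3 - 3))))**2 = (84 - 13/(2*(1/(-5 + (3 - 3)))))**2 = (84 - 13/(2*(1/(-5 + 0))))**2 = (84 - 13/(2*(1/(-5))))**2 = (84 - 13/(2*(-1/5)))**2 = (84 - 13/2*(-5))**2 = (84 + 65/2)**2 = (233/2)**2 = 54289/4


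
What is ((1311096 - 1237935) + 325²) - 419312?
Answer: -240526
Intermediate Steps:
((1311096 - 1237935) + 325²) - 419312 = (73161 + 105625) - 419312 = 178786 - 419312 = -240526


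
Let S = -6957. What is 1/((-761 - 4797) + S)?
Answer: -1/12515 ≈ -7.9904e-5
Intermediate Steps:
1/((-761 - 4797) + S) = 1/((-761 - 4797) - 6957) = 1/(-5558 - 6957) = 1/(-12515) = -1/12515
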